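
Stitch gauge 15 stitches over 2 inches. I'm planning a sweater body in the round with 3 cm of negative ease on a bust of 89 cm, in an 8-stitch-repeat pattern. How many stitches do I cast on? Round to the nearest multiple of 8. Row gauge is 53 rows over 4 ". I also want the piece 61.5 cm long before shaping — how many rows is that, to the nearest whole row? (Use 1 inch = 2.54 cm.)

Cast on 256 stitches; work 321 rows.

Finished = 89 − 3 = 86 cm.
86 cm × 1/2.54 = 33.86 inches.
15/2 = 7.5 sts per in; 33.86 × 7.5 = 253.94 sts.
Nearest multiple of 8 → 256.
61.5 cm = 24.21 inches; × 13.25 = 320.82 → 321 rows.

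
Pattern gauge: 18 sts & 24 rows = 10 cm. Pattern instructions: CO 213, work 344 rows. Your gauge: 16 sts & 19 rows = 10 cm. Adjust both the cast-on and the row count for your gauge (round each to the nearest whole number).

Cast on 189 stitches; work 272 rows.

Stitches: 213 × 16/18 = 189.33 → 189.
Rows: 344 × 19/24 = 272.33 → 272.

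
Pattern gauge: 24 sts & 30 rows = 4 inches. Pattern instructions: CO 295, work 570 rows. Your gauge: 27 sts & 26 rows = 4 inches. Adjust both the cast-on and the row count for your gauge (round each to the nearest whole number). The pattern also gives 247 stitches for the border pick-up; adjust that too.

Cast on 332 stitches; work 494 rows; border pick-up 278 stitches.

Stitches: 295 × 27/24 = 331.88 → 332.
Rows: 570 × 26/30 = 494.00 → 494.
border pick-up: 247 × 27/24 = 277.88 → 278.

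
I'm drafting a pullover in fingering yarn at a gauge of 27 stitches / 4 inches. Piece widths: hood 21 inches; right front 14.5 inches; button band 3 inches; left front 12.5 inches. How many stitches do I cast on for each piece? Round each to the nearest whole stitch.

hood 142; right front 98; button band 20; left front 84.

Rate = 27/4 = 6.75 sts per in.
hood: 21 × 6.75 = 141.75 → 142.
right front: 14.5 × 6.75 = 97.88 → 98.
button band: 3 × 6.75 = 20.25 → 20.
left front: 12.5 × 6.75 = 84.38 → 84.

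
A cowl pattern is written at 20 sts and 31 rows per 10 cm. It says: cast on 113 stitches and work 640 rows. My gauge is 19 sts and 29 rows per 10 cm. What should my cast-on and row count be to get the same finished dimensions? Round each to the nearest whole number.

Stitches: 113 × 19/20 = 107.35 → 107.
Rows: 640 × 29/31 = 598.71 → 599.

Cast on 107 stitches; work 599 rows.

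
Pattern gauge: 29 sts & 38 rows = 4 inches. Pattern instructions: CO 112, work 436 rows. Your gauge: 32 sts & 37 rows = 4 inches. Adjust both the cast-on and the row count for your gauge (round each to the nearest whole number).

Cast on 124 stitches; work 425 rows.

Stitches: 112 × 32/29 = 123.59 → 124.
Rows: 436 × 37/38 = 424.53 → 425.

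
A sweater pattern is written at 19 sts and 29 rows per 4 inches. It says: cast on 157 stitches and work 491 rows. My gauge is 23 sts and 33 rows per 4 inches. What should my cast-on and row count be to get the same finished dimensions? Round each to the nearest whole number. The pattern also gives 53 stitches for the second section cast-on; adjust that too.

Cast on 190 stitches; work 559 rows; second section cast-on 64 stitches.

Stitches: 157 × 23/19 = 190.05 → 190.
Rows: 491 × 33/29 = 558.72 → 559.
second section cast-on: 53 × 23/19 = 64.16 → 64.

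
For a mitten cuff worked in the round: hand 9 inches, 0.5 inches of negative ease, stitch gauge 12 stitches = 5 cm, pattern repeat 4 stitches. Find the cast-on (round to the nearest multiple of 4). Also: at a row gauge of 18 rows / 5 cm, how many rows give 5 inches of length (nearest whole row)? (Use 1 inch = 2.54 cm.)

Cast on 52 stitches; work 46 rows.

Finished = 9 − 0.5 = 8.5 inches.
8.5 inches × 2.54 = 21.59 cm.
12/5 = 2.4 sts per cm; 21.59 × 2.4 = 51.82 sts.
Nearest multiple of 4 → 52.
5 inches = 12.70 cm; × 3.6 = 45.72 → 46 rows.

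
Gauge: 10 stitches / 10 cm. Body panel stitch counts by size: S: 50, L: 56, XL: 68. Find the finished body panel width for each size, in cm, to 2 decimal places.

S 50.00 cm; L 56.00 cm; XL 68.00 cm.

10/10 = 1 sts per cm.
S: 50 / 1 = 50.000 → 50.00 cm.
L: 56 / 1 = 56.000 → 56.00 cm.
XL: 68 / 1 = 68.000 → 68.00 cm.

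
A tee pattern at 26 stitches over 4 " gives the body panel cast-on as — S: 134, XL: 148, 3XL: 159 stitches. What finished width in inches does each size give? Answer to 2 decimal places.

S 20.62 inches; XL 22.77 inches; 3XL 24.46 inches.

26/4 = 6.5 sts per in.
S: 134 / 6.5 = 20.615 → 20.62 in.
XL: 148 / 6.5 = 22.769 → 22.77 in.
3XL: 159 / 6.5 = 24.462 → 24.46 in.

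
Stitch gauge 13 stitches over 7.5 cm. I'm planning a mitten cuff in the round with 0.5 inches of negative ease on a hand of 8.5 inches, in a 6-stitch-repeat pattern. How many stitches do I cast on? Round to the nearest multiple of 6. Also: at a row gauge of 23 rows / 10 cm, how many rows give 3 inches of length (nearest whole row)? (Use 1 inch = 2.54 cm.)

Finished = 8.5 − 0.5 = 8 inches.
8 inches × 2.54 = 20.32 cm.
13/7.5 = 1.733 sts per cm; 20.32 × 1.733 = 35.22 sts.
Nearest multiple of 6 → 36.
3 inches = 7.62 cm; × 2.3 = 17.53 → 18 rows.

Cast on 36 stitches; work 18 rows.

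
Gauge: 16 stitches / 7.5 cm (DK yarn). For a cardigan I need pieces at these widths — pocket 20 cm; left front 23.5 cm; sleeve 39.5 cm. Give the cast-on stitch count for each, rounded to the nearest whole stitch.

Rate = 16/7.5 = 2.133 sts per cm.
pocket: 20 × 2.133 = 42.67 → 43.
left front: 23.5 × 2.133 = 50.13 → 50.
sleeve: 39.5 × 2.133 = 84.27 → 84.

pocket 43; left front 50; sleeve 84.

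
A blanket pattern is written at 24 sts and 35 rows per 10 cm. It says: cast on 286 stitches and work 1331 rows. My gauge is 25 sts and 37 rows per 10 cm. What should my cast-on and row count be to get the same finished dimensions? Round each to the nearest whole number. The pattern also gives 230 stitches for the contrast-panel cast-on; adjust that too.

Cast on 298 stitches; work 1407 rows; contrast-panel cast-on 240 stitches.

Stitches: 286 × 25/24 = 297.92 → 298.
Rows: 1331 × 37/35 = 1407.06 → 1407.
contrast-panel cast-on: 230 × 25/24 = 239.58 → 240.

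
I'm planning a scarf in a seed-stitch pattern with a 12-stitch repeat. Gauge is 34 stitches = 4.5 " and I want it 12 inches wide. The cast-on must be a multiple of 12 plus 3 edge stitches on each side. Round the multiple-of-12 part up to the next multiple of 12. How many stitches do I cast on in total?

34 / 4.5 = 7.556 sts per inch.
12 × 7.556 = 90.67 sts.
Less 6 edge sts → 84.67 for the repeat.
Next multiple of 12: 96.
Add back 6 edge sts → 102.

102 stitches.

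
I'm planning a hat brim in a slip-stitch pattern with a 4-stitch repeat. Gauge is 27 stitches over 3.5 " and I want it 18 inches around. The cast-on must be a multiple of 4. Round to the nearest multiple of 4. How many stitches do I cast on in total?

27 / 3.5 = 7.714 sts per inch.
18 × 7.714 = 138.86 sts.
Nearest multiple of 4: 140.

Cast on 140 stitches.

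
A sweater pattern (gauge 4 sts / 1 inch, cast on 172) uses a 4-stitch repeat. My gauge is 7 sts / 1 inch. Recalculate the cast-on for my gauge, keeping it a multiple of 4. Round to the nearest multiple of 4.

CO 300 sts.

172 × 7 / 4 = 301.00.
Nearest multiple of 4: 300.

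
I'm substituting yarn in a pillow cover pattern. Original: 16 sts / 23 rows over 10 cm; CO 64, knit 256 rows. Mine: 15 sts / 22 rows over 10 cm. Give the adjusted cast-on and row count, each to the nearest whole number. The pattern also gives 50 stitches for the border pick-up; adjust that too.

Cast on 60 stitches; work 245 rows; border pick-up 47 stitches.

Stitches: 64 × 15/16 = 60.00 → 60.
Rows: 256 × 22/23 = 244.87 → 245.
border pick-up: 50 × 15/16 = 46.88 → 47.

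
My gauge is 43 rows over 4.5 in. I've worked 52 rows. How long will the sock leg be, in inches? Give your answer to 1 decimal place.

5.4 inches.

43 rows / 4.5 inch = 9.556 rows per inch.
52 / 9.556 = 5.44 inches.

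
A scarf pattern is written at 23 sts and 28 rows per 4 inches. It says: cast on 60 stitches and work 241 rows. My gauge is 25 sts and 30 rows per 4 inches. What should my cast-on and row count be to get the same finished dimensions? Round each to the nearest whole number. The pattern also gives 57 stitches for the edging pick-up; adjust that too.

Cast on 65 stitches; work 258 rows; edging pick-up 62 stitches.

Stitches: 60 × 25/23 = 65.22 → 65.
Rows: 241 × 30/28 = 258.21 → 258.
edging pick-up: 57 × 25/23 = 61.96 → 62.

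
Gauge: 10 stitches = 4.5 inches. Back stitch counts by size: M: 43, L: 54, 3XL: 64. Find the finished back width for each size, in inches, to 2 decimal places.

M 19.35 inches; L 24.30 inches; 3XL 28.80 inches.

10/4.5 = 2.222 sts per in.
M: 43 / 2.222 = 19.350 → 19.35 in.
L: 54 / 2.222 = 24.300 → 24.30 in.
3XL: 64 / 2.222 = 28.800 → 28.80 in.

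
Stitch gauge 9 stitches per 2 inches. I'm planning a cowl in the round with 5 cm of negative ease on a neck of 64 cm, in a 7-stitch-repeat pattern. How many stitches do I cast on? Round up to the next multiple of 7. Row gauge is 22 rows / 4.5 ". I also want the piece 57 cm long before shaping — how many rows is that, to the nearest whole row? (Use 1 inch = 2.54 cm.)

Finished = 64 − 5 = 59 cm.
59 cm × 1/2.54 = 23.23 inches.
9/2 = 4.5 sts per in; 23.23 × 4.5 = 104.53 sts.
Next multiple of 7 → 105.
57 cm = 22.44 inches; × 4.889 = 109.71 → 110 rows.

Cast on 105 stitches; work 110 rows.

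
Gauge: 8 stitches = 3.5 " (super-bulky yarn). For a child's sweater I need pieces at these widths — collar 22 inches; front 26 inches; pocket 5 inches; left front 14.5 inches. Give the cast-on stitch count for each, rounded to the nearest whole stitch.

collar 50; front 59; pocket 11; left front 33.

Rate = 8/3.5 = 2.286 sts per in.
collar: 22 × 2.286 = 50.29 → 50.
front: 26 × 2.286 = 59.43 → 59.
pocket: 5 × 2.286 = 11.43 → 11.
left front: 14.5 × 2.286 = 33.14 → 33.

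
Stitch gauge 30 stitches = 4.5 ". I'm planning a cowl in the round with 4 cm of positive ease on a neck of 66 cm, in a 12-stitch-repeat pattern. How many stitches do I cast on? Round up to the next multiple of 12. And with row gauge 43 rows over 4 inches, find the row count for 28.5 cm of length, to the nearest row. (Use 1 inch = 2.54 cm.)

Finished = 66 + 4 = 70 cm.
70 cm × 1/2.54 = 27.56 inches.
30/4.5 = 6.667 sts per in; 27.56 × 6.667 = 183.73 sts.
Next multiple of 12 → 192.
28.5 cm = 11.22 inches; × 10.75 = 120.62 → 121 rows.

Cast on 192 stitches; work 121 rows.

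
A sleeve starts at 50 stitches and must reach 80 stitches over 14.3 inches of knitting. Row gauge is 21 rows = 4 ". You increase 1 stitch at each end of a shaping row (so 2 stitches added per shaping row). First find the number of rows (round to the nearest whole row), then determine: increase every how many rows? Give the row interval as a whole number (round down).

Increase every 5th row.

Rows = 14.3 × 5.25 = 75.1 → 75 rows.
Stitches to add: 30 → 15 shaping rows (at 2 st each).
75 / 15 = 5.00 → every 5 rows.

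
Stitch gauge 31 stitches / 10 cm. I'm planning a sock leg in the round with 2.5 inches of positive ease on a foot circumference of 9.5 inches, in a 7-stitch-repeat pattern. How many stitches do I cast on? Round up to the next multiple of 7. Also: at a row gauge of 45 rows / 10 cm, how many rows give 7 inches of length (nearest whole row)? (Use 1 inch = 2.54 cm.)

Cast on 98 stitches; work 80 rows.

Finished = 9.5 + 2.5 = 12 inches.
12 inches × 2.54 = 30.48 cm.
31/10 = 3.1 sts per cm; 30.48 × 3.1 = 94.49 sts.
Next multiple of 7 → 98.
7 inches = 17.78 cm; × 4.5 = 80.01 → 80 rows.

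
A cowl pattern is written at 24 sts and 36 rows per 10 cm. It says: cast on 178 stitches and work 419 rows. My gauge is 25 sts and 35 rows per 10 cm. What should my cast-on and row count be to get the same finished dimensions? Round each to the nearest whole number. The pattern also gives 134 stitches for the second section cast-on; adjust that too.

Stitches: 178 × 25/24 = 185.42 → 185.
Rows: 419 × 35/36 = 407.36 → 407.
second section cast-on: 134 × 25/24 = 139.58 → 140.

Cast on 185 stitches; work 407 rows; second section cast-on 140 stitches.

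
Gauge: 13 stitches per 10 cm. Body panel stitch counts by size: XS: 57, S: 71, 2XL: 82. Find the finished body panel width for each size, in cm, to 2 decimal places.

13/10 = 1.3 sts per cm.
XS: 57 / 1.3 = 43.846 → 43.85 cm.
S: 71 / 1.3 = 54.615 → 54.62 cm.
2XL: 82 / 1.3 = 63.077 → 63.08 cm.

XS 43.85 cm; S 54.62 cm; 2XL 63.08 cm.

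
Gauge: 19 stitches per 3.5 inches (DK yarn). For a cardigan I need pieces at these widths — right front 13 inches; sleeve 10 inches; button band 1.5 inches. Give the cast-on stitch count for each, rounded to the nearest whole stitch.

right front 71; sleeve 54; button band 8.

Rate = 19/3.5 = 5.429 sts per in.
right front: 13 × 5.429 = 70.57 → 71.
sleeve: 10 × 5.429 = 54.29 → 54.
button band: 1.5 × 5.429 = 8.14 → 8.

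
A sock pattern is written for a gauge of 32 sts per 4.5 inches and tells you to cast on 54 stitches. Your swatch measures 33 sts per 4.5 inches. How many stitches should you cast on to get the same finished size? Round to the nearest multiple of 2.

Scale factor = 33 / 32 = 1.031.
54 × 33 / 32 = 55.69 sts.
→ 56 sts.

CO 56 sts.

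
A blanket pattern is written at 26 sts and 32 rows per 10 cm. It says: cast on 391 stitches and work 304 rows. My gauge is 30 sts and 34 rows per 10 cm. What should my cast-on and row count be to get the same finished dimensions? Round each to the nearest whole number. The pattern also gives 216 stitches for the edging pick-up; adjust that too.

Cast on 451 stitches; work 323 rows; edging pick-up 249 stitches.

Stitches: 391 × 30/26 = 451.15 → 451.
Rows: 304 × 34/32 = 323.00 → 323.
edging pick-up: 216 × 30/26 = 249.23 → 249.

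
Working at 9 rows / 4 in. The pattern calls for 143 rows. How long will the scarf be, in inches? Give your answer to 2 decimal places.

9 rows / 4 inch = 2.25 rows per inch.
143 / 2.25 = 63.556 inches.

63.56 inches.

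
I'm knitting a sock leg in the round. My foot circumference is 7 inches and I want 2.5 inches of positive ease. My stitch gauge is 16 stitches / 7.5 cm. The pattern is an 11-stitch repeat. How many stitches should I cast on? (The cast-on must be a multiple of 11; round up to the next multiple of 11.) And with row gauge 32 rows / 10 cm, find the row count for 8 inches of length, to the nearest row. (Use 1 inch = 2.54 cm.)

Cast on 55 stitches; work 65 rows.

Finished = 7 + 2.5 = 9.5 inches.
9.5 inches × 2.54 = 24.13 cm.
16/7.5 = 2.133 sts per cm; 24.13 × 2.133 = 51.48 sts.
Next multiple of 11 → 55.
8 inches = 20.32 cm; × 3.2 = 65.02 → 65 rows.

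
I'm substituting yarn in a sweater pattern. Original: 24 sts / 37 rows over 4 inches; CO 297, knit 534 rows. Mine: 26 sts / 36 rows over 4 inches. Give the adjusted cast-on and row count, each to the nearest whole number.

Cast on 322 stitches; work 520 rows.

Stitches: 297 × 26/24 = 321.75 → 322.
Rows: 534 × 36/37 = 519.57 → 520.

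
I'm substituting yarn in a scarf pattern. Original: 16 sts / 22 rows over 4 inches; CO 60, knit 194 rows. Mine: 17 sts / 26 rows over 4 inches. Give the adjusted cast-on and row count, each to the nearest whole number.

Cast on 64 stitches; work 229 rows.

Stitches: 60 × 17/16 = 63.75 → 64.
Rows: 194 × 26/22 = 229.27 → 229.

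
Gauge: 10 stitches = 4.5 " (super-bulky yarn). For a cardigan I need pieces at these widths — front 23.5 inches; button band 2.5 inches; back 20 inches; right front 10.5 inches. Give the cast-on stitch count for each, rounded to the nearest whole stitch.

Rate = 10/4.5 = 2.222 sts per in.
front: 23.5 × 2.222 = 52.22 → 52.
button band: 2.5 × 2.222 = 5.56 → 6.
back: 20 × 2.222 = 44.44 → 44.
right front: 10.5 × 2.222 = 23.33 → 23.

front 52; button band 6; back 44; right front 23.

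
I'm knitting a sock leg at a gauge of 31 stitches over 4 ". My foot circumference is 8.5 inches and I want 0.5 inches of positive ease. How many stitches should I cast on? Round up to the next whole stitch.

70 stitches.

Finished = 8.5 + 0.5 = 9 in.
31 / 4 = 7.75 sts per inch.
9.00 × 7.75 = 69.75 sts.
→ 70 sts.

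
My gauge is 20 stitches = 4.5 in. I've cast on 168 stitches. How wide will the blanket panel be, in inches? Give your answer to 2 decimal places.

37.80 inches.

20 stitches / 4.5 inch = 4.444 stitches per inch.
168 / 4.444 = 37.800 inches.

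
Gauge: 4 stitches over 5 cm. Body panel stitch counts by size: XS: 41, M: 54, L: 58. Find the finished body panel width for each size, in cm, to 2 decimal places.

XS 51.25 cm; M 67.50 cm; L 72.50 cm.

4/5 = 0.8 sts per cm.
XS: 41 / 0.8 = 51.250 → 51.25 cm.
M: 54 / 0.8 = 67.500 → 67.50 cm.
L: 58 / 0.8 = 72.500 → 72.50 cm.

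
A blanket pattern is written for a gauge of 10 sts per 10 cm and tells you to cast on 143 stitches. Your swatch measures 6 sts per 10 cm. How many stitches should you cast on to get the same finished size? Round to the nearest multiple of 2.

Scale factor = 6 / 10 = 0.600.
143 × 6 / 10 = 85.80 sts.
→ 86 sts.

86 stitches.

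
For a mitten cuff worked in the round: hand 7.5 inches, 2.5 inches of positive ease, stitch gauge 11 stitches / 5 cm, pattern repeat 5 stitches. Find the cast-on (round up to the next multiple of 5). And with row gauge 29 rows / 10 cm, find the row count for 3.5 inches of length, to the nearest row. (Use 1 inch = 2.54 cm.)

Cast on 60 stitches; work 26 rows.

Finished = 7.5 + 2.5 = 10 inches.
10 inches × 2.54 = 25.40 cm.
11/5 = 2.2 sts per cm; 25.40 × 2.2 = 55.88 sts.
Next multiple of 5 → 60.
3.5 inches = 8.89 cm; × 2.9 = 25.78 → 26 rows.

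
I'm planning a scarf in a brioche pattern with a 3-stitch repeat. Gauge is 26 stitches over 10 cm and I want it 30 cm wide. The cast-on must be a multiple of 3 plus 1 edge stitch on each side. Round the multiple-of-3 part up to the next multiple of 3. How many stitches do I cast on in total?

Cast on 80 stitches.

26 / 10 = 2.6 sts per cm.
30 × 2.6 = 78.00 sts.
Less 2 edge sts → 76.00 for the repeat.
Next multiple of 3: 78.
Add back 2 edge sts → 80.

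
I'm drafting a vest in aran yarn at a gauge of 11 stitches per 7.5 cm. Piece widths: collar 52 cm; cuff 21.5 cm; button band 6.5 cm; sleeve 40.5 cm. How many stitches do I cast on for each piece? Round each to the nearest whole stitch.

Rate = 11/7.5 = 1.467 sts per cm.
collar: 52 × 1.467 = 76.27 → 76.
cuff: 21.5 × 1.467 = 31.53 → 32.
button band: 6.5 × 1.467 = 9.53 → 10.
sleeve: 40.5 × 1.467 = 59.40 → 59.

collar 76; cuff 32; button band 10; sleeve 59.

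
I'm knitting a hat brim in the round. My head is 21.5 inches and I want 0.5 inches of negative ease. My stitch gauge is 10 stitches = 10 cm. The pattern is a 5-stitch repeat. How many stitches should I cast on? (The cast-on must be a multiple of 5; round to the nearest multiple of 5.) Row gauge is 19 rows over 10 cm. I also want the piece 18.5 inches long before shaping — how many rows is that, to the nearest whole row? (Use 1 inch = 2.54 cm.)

Finished = 21.5 − 0.5 = 21 inches.
21 inches × 2.54 = 53.34 cm.
10/10 = 1 sts per cm; 53.34 × 1 = 53.34 sts.
Nearest multiple of 5 → 55.
18.5 inches = 46.99 cm; × 1.9 = 89.28 → 89 rows.

Cast on 55 stitches; work 89 rows.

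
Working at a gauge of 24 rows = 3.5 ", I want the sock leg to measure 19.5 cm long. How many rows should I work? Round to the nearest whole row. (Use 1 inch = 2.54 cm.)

19.5 cm = 7.68 in.
24 rows / 3.5 in = 6.857 rows per inch.
7.68 × 6.857 = 52.64 rows.
Round to nearest → 53.

Work 53 rows.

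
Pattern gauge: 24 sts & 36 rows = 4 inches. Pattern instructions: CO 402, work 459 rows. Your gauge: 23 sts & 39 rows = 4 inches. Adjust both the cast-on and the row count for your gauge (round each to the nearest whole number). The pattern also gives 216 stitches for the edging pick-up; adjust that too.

Cast on 385 stitches; work 497 rows; edging pick-up 207 stitches.

Stitches: 402 × 23/24 = 385.25 → 385.
Rows: 459 × 39/36 = 497.25 → 497.
edging pick-up: 216 × 23/24 = 207.00 → 207.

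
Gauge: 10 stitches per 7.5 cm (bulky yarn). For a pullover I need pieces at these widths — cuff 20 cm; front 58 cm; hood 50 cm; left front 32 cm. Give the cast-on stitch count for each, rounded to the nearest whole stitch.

Rate = 10/7.5 = 1.333 sts per cm.
cuff: 20 × 1.333 = 26.67 → 27.
front: 58 × 1.333 = 77.33 → 77.
hood: 50 × 1.333 = 66.67 → 67.
left front: 32 × 1.333 = 42.67 → 43.

cuff 27; front 77; hood 67; left front 43.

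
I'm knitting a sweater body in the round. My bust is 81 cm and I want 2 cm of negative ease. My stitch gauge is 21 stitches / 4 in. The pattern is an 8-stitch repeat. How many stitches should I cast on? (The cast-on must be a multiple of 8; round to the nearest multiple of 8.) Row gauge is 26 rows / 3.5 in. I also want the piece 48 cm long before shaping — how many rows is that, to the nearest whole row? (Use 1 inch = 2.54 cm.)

Cast on 160 stitches; work 140 rows.

Finished = 81 − 2 = 79 cm.
79 cm × 1/2.54 = 31.10 inches.
21/4 = 5.25 sts per in; 31.10 × 5.25 = 163.29 sts.
Nearest multiple of 8 → 160.
48 cm = 18.90 inches; × 7.429 = 140.38 → 140 rows.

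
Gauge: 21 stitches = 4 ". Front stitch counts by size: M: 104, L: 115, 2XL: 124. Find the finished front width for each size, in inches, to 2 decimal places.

M 19.81 inches; L 21.90 inches; 2XL 23.62 inches.

21/4 = 5.25 sts per in.
M: 104 / 5.25 = 19.810 → 19.81 in.
L: 115 / 5.25 = 21.905 → 21.90 in.
2XL: 124 / 5.25 = 23.619 → 23.62 in.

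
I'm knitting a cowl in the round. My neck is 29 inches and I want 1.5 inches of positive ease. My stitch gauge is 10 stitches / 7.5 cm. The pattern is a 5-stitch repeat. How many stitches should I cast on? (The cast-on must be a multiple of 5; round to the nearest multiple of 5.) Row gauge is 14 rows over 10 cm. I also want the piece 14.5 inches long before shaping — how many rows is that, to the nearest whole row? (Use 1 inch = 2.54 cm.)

Cast on 105 stitches; work 52 rows.

Finished = 29 + 1.5 = 30.5 inches.
30.5 inches × 2.54 = 77.47 cm.
10/7.5 = 1.333 sts per cm; 77.47 × 1.333 = 103.29 sts.
Nearest multiple of 5 → 105.
14.5 inches = 36.83 cm; × 1.4 = 51.56 → 52 rows.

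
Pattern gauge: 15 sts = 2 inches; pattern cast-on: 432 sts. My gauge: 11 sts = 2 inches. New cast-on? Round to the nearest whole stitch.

CO 317 sts.

Scale factor = 11 / 15 = 0.733.
432 × 11 / 15 = 316.80 sts.
→ 317 sts.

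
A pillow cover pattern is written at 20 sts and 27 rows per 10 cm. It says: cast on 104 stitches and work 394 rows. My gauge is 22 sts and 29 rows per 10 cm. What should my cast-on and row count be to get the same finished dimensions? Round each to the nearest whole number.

Stitches: 104 × 22/20 = 114.40 → 114.
Rows: 394 × 29/27 = 423.19 → 423.

Cast on 114 stitches; work 423 rows.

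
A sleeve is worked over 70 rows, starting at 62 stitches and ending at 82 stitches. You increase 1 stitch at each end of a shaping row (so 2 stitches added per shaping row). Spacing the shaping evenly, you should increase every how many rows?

Stitches to add: |82 − 62| = 20.
Shaping rows needed: 20 / 2 = 10.
70 rows / 10 = every 7 rows.

Increase every 7th row.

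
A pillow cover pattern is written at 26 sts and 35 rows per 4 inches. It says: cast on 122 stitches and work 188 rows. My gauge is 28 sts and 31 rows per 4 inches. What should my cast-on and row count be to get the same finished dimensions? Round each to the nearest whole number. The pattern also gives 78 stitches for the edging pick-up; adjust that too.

Cast on 131 stitches; work 167 rows; edging pick-up 84 stitches.

Stitches: 122 × 28/26 = 131.38 → 131.
Rows: 188 × 31/35 = 166.51 → 167.
edging pick-up: 78 × 28/26 = 84.00 → 84.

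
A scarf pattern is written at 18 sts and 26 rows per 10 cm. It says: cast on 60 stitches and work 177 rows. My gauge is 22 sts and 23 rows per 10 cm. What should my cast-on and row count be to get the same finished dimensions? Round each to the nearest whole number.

Cast on 73 stitches; work 157 rows.

Stitches: 60 × 22/18 = 73.33 → 73.
Rows: 177 × 23/26 = 156.58 → 157.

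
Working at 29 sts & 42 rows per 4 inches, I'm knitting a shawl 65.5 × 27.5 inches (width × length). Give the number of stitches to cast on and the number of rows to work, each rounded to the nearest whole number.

Stitch gauge = 29/4 = 7.25 sts/in; 65.5 × 7.25 = 474.88 → 475 sts.
Row gauge = 42/4 = 10.5 rows/in; 27.5 × 10.5 = 288.75 → 289 rows.

Cast on 475 stitches and work 289 rows.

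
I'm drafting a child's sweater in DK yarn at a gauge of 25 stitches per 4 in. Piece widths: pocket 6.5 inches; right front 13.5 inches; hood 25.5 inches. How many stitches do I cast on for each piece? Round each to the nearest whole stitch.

Rate = 25/4 = 6.25 sts per in.
pocket: 6.5 × 6.25 = 40.62 → 41.
right front: 13.5 × 6.25 = 84.38 → 84.
hood: 25.5 × 6.25 = 159.38 → 159.

pocket 41; right front 84; hood 159.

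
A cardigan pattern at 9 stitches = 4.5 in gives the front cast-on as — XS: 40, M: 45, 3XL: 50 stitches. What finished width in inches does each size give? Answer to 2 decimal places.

9/4.5 = 2 sts per in.
XS: 40 / 2 = 20.000 → 20.00 in.
M: 45 / 2 = 22.500 → 22.50 in.
3XL: 50 / 2 = 25.000 → 25.00 in.

XS 20.00 inches; M 22.50 inches; 3XL 25.00 inches.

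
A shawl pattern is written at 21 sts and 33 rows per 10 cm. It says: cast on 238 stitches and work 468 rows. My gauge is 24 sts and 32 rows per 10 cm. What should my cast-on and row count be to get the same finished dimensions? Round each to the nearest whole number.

Stitches: 238 × 24/21 = 272.00 → 272.
Rows: 468 × 32/33 = 453.82 → 454.

Cast on 272 stitches; work 454 rows.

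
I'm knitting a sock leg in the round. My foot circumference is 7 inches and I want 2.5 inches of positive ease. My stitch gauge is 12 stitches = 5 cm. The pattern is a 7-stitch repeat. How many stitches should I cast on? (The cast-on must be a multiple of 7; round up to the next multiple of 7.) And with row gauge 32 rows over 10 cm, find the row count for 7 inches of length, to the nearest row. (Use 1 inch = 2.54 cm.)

Cast on 63 stitches; work 57 rows.

Finished = 7 + 2.5 = 9.5 inches.
9.5 inches × 2.54 = 24.13 cm.
12/5 = 2.4 sts per cm; 24.13 × 2.4 = 57.91 sts.
Next multiple of 7 → 63.
7 inches = 17.78 cm; × 3.2 = 56.90 → 57 rows.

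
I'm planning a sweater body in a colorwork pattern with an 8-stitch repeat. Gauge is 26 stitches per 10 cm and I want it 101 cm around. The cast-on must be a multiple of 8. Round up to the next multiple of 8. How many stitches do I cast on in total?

26 / 10 = 2.6 sts per cm.
101 × 2.6 = 262.60 sts.
Next multiple of 8: 264.

264 stitches.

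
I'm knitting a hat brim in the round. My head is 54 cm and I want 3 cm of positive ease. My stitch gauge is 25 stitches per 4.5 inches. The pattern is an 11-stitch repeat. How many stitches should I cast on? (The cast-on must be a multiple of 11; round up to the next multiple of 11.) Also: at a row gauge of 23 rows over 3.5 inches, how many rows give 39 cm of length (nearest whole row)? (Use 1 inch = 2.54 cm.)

Finished = 54 + 3 = 57 cm.
57 cm × 1/2.54 = 22.44 inches.
25/4.5 = 5.556 sts per in; 22.44 × 5.556 = 124.67 sts.
Next multiple of 11 → 132.
39 cm = 15.35 inches; × 6.571 = 100.90 → 101 rows.

Cast on 132 stitches; work 101 rows.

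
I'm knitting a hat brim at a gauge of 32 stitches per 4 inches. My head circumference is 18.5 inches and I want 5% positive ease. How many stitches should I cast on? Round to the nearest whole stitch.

Cast on 155 stitches.

Finished = 18.5 × 1.05 = 19.43 in.
32 / 4 = 8 sts per inch.
19.43 × 8 = 155.40 sts.
→ 155 sts.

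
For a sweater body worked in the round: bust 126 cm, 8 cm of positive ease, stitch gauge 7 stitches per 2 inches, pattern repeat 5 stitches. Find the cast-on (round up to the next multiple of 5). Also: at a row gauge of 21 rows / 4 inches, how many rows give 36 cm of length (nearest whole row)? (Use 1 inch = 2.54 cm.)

Finished = 126 + 8 = 134 cm.
134 cm × 1/2.54 = 52.76 inches.
7/2 = 3.5 sts per in; 52.76 × 3.5 = 184.65 sts.
Next multiple of 5 → 185.
36 cm = 14.17 inches; × 5.25 = 74.41 → 74 rows.

Cast on 185 stitches; work 74 rows.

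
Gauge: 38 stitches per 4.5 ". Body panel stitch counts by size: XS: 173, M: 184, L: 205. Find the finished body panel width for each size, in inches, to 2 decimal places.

XS 20.49 inches; M 21.79 inches; L 24.28 inches.

38/4.5 = 8.444 sts per in.
XS: 173 / 8.444 = 20.487 → 20.49 in.
M: 184 / 8.444 = 21.789 → 21.79 in.
L: 205 / 8.444 = 24.276 → 24.28 in.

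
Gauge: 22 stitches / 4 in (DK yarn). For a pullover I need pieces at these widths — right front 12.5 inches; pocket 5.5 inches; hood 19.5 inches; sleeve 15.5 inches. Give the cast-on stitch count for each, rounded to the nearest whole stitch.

Rate = 22/4 = 5.5 sts per in.
right front: 12.5 × 5.5 = 68.75 → 69.
pocket: 5.5 × 5.5 = 30.25 → 30.
hood: 19.5 × 5.5 = 107.25 → 107.
sleeve: 15.5 × 5.5 = 85.25 → 85.

right front 69; pocket 30; hood 107; sleeve 85.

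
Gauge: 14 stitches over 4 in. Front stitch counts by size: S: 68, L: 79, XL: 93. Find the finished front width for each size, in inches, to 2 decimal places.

S 19.43 inches; L 22.57 inches; XL 26.57 inches.

14/4 = 3.5 sts per in.
S: 68 / 3.5 = 19.429 → 19.43 in.
L: 79 / 3.5 = 22.571 → 22.57 in.
XL: 93 / 3.5 = 26.571 → 26.57 in.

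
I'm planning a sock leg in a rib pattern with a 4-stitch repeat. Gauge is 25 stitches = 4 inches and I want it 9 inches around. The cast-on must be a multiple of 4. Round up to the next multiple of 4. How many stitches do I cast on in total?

25 / 4 = 6.25 sts per inch.
9 × 6.25 = 56.25 sts.
Next multiple of 4: 60.

CO 60 sts.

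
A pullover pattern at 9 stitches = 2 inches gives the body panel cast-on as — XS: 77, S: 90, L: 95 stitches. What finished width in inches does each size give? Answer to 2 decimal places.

9/2 = 4.5 sts per in.
XS: 77 / 4.5 = 17.111 → 17.11 in.
S: 90 / 4.5 = 20.000 → 20.00 in.
L: 95 / 4.5 = 21.111 → 21.11 in.

XS 17.11 inches; S 20.00 inches; L 21.11 inches.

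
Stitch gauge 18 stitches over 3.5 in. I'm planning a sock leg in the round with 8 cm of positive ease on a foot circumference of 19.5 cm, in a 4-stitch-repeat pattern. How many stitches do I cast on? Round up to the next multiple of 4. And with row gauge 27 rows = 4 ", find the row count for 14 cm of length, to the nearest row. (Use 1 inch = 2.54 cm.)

Cast on 56 stitches; work 37 rows.

Finished = 19.5 + 8 = 27.5 cm.
27.5 cm × 1/2.54 = 10.83 inches.
18/3.5 = 5.143 sts per in; 10.83 × 5.143 = 55.68 sts.
Next multiple of 4 → 56.
14 cm = 5.51 inches; × 6.75 = 37.20 → 37 rows.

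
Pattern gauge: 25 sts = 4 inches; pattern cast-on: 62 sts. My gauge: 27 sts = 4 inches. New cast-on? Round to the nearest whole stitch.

67 stitches.

Scale factor = 27 / 25 = 1.080.
62 × 27 / 25 = 66.96 sts.
→ 67 sts.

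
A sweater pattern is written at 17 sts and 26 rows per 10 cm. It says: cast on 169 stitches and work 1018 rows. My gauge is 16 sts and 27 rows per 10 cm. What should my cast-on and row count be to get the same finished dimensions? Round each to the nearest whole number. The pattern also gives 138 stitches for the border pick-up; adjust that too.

Stitches: 169 × 16/17 = 159.06 → 159.
Rows: 1018 × 27/26 = 1057.15 → 1057.
border pick-up: 138 × 16/17 = 129.88 → 130.

Cast on 159 stitches; work 1057 rows; border pick-up 130 stitches.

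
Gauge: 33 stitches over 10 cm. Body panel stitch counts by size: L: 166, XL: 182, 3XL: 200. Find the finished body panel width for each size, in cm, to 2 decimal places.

33/10 = 3.3 sts per cm.
L: 166 / 3.3 = 50.303 → 50.30 cm.
XL: 182 / 3.3 = 55.152 → 55.15 cm.
3XL: 200 / 3.3 = 60.606 → 60.61 cm.

L 50.30 cm; XL 55.15 cm; 3XL 60.61 cm.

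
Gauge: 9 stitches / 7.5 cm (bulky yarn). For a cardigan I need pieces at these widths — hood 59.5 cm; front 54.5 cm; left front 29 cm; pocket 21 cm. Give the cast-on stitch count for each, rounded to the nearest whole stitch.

Rate = 9/7.5 = 1.2 sts per cm.
hood: 59.5 × 1.2 = 71.40 → 71.
front: 54.5 × 1.2 = 65.40 → 65.
left front: 29 × 1.2 = 34.80 → 35.
pocket: 21 × 1.2 = 25.20 → 25.

hood 71; front 65; left front 35; pocket 25.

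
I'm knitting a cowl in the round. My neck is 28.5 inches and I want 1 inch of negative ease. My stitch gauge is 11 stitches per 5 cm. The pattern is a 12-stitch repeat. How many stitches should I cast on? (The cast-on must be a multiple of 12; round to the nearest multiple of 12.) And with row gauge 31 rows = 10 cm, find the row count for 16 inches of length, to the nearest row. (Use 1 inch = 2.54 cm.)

Finished = 28.5 − 1 = 27.5 inches.
27.5 inches × 2.54 = 69.85 cm.
11/5 = 2.2 sts per cm; 69.85 × 2.2 = 153.67 sts.
Nearest multiple of 12 → 156.
16 inches = 40.64 cm; × 3.1 = 125.98 → 126 rows.

Cast on 156 stitches; work 126 rows.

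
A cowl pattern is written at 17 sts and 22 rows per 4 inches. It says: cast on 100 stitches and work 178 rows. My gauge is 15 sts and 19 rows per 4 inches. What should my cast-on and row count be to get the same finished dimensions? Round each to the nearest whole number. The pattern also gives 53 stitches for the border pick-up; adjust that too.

Cast on 88 stitches; work 154 rows; border pick-up 47 stitches.

Stitches: 100 × 15/17 = 88.24 → 88.
Rows: 178 × 19/22 = 153.73 → 154.
border pick-up: 53 × 15/17 = 46.76 → 47.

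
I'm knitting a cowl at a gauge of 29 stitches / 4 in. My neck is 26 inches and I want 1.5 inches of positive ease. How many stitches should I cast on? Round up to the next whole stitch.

Cast on 200 stitches.

Finished = 26 + 1.5 = 27.5 in.
29 / 4 = 7.25 sts per inch.
27.50 × 7.25 = 199.38 sts.
→ 200 sts.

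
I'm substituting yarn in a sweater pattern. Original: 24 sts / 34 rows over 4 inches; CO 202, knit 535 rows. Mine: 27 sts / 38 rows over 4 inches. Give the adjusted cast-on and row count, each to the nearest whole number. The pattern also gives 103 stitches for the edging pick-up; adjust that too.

Cast on 227 stitches; work 598 rows; edging pick-up 116 stitches.

Stitches: 202 × 27/24 = 227.25 → 227.
Rows: 535 × 38/34 = 597.94 → 598.
edging pick-up: 103 × 27/24 = 115.88 → 116.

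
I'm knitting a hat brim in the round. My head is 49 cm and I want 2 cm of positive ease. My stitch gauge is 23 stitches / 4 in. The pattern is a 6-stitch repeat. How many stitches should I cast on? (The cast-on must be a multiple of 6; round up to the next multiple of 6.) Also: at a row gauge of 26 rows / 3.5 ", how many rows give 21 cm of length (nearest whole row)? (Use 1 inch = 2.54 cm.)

Cast on 120 stitches; work 61 rows.

Finished = 49 + 2 = 51 cm.
51 cm × 1/2.54 = 20.08 inches.
23/4 = 5.75 sts per in; 20.08 × 5.75 = 115.45 sts.
Next multiple of 6 → 120.
21 cm = 8.27 inches; × 7.429 = 61.42 → 61 rows.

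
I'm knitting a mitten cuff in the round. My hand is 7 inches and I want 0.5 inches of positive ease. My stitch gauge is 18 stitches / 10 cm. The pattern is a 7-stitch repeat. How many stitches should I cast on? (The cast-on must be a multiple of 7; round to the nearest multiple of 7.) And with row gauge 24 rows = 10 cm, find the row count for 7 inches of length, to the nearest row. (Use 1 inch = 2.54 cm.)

Cast on 35 stitches; work 43 rows.

Finished = 7 + 0.5 = 7.5 inches.
7.5 inches × 2.54 = 19.05 cm.
18/10 = 1.8 sts per cm; 19.05 × 1.8 = 34.29 sts.
Nearest multiple of 7 → 35.
7 inches = 17.78 cm; × 2.4 = 42.67 → 43 rows.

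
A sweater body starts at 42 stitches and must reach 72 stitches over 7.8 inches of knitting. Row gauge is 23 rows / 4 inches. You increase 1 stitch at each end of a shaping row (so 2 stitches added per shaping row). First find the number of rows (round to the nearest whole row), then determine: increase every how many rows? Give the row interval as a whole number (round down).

Increase every 3rd row.

Rows = 7.8 × 5.75 = 44.9 → 45 rows.
Stitches to add: 30 → 15 shaping rows (at 2 st each).
45 / 15 = 3.00 → every 3 rows.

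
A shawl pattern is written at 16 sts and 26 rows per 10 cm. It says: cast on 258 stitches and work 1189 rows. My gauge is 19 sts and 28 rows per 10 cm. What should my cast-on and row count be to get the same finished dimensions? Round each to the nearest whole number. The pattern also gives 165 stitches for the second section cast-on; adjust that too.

Cast on 306 stitches; work 1280 rows; second section cast-on 196 stitches.

Stitches: 258 × 19/16 = 306.38 → 306.
Rows: 1189 × 28/26 = 1280.46 → 1280.
second section cast-on: 165 × 19/16 = 195.94 → 196.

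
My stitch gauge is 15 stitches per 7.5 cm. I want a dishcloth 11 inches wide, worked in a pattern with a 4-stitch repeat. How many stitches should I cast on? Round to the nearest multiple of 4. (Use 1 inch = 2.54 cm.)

CO 56 sts.

11 in = 11 × 2.54 = 27.94 cm.
15 / 7.5 = 2 sts/cm.
27.94 × 2 = 55.88 sts.
→ 56.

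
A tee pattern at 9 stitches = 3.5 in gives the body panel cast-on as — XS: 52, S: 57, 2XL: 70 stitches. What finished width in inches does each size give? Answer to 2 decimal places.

XS 20.22 inches; S 22.17 inches; 2XL 27.22 inches.

9/3.5 = 2.571 sts per in.
XS: 52 / 2.571 = 20.222 → 20.22 in.
S: 57 / 2.571 = 22.167 → 22.17 in.
2XL: 70 / 2.571 = 27.222 → 27.22 in.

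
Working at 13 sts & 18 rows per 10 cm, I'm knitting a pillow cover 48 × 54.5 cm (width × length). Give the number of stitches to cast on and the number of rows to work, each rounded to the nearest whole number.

Cast on 62 stitches and work 98 rows.

Stitch gauge = 13/10 = 1.3 sts/cm; 48 × 1.3 = 62.40 → 62 sts.
Row gauge = 18/10 = 1.8 rows/cm; 54.5 × 1.8 = 98.10 → 98 rows.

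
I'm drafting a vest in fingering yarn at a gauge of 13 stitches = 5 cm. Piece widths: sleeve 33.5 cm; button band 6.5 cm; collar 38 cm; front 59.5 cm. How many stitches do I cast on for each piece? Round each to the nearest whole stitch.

Rate = 13/5 = 2.6 sts per cm.
sleeve: 33.5 × 2.6 = 87.10 → 87.
button band: 6.5 × 2.6 = 16.90 → 17.
collar: 38 × 2.6 = 98.80 → 99.
front: 59.5 × 2.6 = 154.70 → 155.

sleeve 87; button band 17; collar 99; front 155.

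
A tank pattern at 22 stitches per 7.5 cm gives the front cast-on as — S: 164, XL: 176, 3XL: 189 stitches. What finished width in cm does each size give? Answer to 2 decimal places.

S 55.91 cm; XL 60.00 cm; 3XL 64.43 cm.

22/7.5 = 2.933 sts per cm.
S: 164 / 2.933 = 55.909 → 55.91 cm.
XL: 176 / 2.933 = 60.000 → 60.00 cm.
3XL: 189 / 2.933 = 64.432 → 64.43 cm.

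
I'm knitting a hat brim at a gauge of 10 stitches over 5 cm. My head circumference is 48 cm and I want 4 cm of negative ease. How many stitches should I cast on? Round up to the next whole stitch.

Finished = 48 − 4 = 44 cm.
10 / 5 = 2 sts per cm.
44.00 × 2 = 88.00 sts.

Cast on 88 stitches.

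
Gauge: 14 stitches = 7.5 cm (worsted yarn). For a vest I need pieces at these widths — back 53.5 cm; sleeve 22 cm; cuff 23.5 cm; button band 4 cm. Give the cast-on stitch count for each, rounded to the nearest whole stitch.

Rate = 14/7.5 = 1.867 sts per cm.
back: 53.5 × 1.867 = 99.87 → 100.
sleeve: 22 × 1.867 = 41.07 → 41.
cuff: 23.5 × 1.867 = 43.87 → 44.
button band: 4 × 1.867 = 7.47 → 7.

back 100; sleeve 41; cuff 44; button band 7.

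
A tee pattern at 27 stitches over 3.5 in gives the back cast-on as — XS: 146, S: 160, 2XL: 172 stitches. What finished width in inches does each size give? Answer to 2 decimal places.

27/3.5 = 7.714 sts per in.
XS: 146 / 7.714 = 18.926 → 18.93 in.
S: 160 / 7.714 = 20.741 → 20.74 in.
2XL: 172 / 7.714 = 22.296 → 22.30 in.

XS 18.93 inches; S 20.74 inches; 2XL 22.30 inches.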